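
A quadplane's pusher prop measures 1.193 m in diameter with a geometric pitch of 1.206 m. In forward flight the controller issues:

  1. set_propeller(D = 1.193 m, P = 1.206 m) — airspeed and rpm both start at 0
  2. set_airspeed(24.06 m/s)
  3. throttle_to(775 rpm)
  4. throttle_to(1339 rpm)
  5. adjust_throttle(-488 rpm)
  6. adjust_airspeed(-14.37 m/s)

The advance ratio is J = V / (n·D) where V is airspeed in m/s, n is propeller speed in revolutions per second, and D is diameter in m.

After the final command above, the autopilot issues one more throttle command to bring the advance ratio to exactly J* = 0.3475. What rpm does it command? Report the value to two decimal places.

set_propeller: D = 1.193 m, P = 1.206 m (p = P/D = 1.010897); state ← (V=0, rpm=0)
set_airspeed(24.06): V ← 24.06 m/s
throttle_to(775): rpm ← 775
throttle_to(1339): rpm ← 1339
adjust_throttle(-488): rpm ← 1339 -488 = 851
adjust_airspeed(-14.37): V ← 24.06 -14.37 = 9.69 m/s
final state: V = 9.69 m/s, rpm = 851 → n = rpm/60 = 14.183333 rev/s
target J* = 0.3475; solve J* = V/(n·D) for n: n = V/(J*·D) = 9.69/(0.3475 × 1.193) = 23.373757 rev/s
rpm = 60·n = 1402.425419

rpm = 1402.43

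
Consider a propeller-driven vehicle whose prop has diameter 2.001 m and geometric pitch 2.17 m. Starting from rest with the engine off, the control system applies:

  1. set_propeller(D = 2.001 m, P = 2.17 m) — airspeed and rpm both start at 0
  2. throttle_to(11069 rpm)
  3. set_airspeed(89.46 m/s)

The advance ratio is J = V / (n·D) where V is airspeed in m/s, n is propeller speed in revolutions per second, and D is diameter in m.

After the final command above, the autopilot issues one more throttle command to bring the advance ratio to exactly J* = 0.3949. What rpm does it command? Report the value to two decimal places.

rpm = 6792.75

set_propeller: D = 2.001 m, P = 2.17 m (p = P/D = 1.084458); state ← (V=0, rpm=0)
throttle_to(11069): rpm ← 11069
set_airspeed(89.46): V ← 89.46 m/s
final state: V = 89.46 m/s, rpm = 11069 → n = rpm/60 = 184.483333 rev/s
target J* = 0.3949; solve J* = V/(n·D) for n: n = V/(J*·D) = 89.46/(0.3949 × 2.001) = 113.212576 rev/s
rpm = 60·n = 6792.754547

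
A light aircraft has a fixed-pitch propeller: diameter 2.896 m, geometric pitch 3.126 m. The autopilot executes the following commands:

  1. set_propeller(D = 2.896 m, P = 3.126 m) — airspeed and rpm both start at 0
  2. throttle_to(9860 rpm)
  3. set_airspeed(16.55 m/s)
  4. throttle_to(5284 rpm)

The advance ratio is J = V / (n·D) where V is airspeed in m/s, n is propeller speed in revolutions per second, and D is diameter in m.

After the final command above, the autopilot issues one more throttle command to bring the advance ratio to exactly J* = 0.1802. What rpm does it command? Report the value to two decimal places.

set_propeller: D = 2.896 m, P = 3.126 m (p = P/D = 1.079420); state ← (V=0, rpm=0)
throttle_to(9860): rpm ← 9860
set_airspeed(16.55): V ← 16.55 m/s
throttle_to(5284): rpm ← 5284
final state: V = 16.55 m/s, rpm = 5284 → n = rpm/60 = 88.066667 rev/s
target J* = 0.1802; solve J* = V/(n·D) for n: n = V/(J*·D) = 16.55/(0.1802 × 2.896) = 31.713535 rev/s
rpm = 60·n = 1902.812100

rpm = 1902.81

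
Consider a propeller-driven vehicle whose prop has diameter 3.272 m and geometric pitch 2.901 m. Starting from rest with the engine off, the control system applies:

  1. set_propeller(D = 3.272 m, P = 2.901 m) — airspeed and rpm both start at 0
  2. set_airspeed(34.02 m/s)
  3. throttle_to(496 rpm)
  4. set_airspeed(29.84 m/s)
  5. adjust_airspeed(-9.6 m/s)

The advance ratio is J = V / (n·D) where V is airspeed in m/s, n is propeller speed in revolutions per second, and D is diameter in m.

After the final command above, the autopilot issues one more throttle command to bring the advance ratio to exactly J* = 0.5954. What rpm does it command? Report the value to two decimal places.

rpm = 623.36

set_propeller: D = 3.272 m, P = 2.901 m (p = P/D = 0.886614); state ← (V=0, rpm=0)
set_airspeed(34.02): V ← 34.02 m/s
throttle_to(496): rpm ← 496
set_airspeed(29.84): V ← 29.84 m/s
adjust_airspeed(-9.6): V ← 29.84 -9.6 = 20.24 m/s
final state: V = 20.24 m/s, rpm = 496 → n = rpm/60 = 8.266667 rev/s
target J* = 0.5954; solve J* = V/(n·D) for n: n = V/(J*·D) = 20.24/(0.5954 × 3.272) = 10.389350 rev/s
rpm = 60·n = 623.361008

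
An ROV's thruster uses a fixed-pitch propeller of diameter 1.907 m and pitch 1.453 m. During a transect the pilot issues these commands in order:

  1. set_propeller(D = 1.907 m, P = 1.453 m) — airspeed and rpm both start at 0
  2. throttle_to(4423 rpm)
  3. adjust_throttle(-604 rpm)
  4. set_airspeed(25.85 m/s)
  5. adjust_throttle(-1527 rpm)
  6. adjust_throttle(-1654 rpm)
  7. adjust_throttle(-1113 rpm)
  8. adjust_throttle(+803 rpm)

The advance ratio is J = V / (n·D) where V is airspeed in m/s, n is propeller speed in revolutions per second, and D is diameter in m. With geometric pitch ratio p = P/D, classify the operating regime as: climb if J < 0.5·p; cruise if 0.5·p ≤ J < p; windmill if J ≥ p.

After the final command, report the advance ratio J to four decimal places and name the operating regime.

J = 2.4796, regime = windmill

set_propeller: D = 1.907 m, P = 1.453 m (p = P/D = 0.761930); state ← (V=0, rpm=0)
throttle_to(4423): rpm ← 4423
adjust_throttle(-604): rpm ← 4423 -604 = 3819
set_airspeed(25.85): V ← 25.85 m/s
adjust_throttle(-1527): rpm ← 3819 -1527 = 2292
adjust_throttle(-1654): rpm ← 2292 -1654 = 638
adjust_throttle(-1113): rpm ← 638 -1113 = -475
adjust_throttle(+803): rpm ← -475 +803 = 328
final state: V = 25.85 m/s, rpm = 328 → n = rpm/60 = 5.466667 rev/s
J = V / (n·D) = 25.85 / (5.466667 × 1.907) = 2.479632
regime bands: climb J<0.3810 | cruise [0.3810, 0.7619) | windmill J≥0.7619
J = 2.4796 → windmill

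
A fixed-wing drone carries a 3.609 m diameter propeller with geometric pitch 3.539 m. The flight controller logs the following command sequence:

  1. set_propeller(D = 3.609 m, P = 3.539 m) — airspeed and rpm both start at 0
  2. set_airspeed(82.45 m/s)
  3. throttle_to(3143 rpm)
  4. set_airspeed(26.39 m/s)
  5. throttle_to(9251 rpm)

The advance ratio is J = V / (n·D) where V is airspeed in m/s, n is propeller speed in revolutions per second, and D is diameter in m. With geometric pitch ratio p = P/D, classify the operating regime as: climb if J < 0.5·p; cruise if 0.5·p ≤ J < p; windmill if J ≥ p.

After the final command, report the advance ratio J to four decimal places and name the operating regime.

set_propeller: D = 3.609 m, P = 3.539 m (p = P/D = 0.980604); state ← (V=0, rpm=0)
set_airspeed(82.45): V ← 82.45 m/s
throttle_to(3143): rpm ← 3143
set_airspeed(26.39): V ← 26.39 m/s
throttle_to(9251): rpm ← 9251
final state: V = 26.39 m/s, rpm = 9251 → n = rpm/60 = 154.183333 rev/s
J = V / (n·D) = 26.39 / (154.183333 × 3.609) = 0.047426
regime bands: climb J<0.4903 | cruise [0.4903, 0.9806) | windmill J≥0.9806
J = 0.0474 → climb

J = 0.0474, regime = climb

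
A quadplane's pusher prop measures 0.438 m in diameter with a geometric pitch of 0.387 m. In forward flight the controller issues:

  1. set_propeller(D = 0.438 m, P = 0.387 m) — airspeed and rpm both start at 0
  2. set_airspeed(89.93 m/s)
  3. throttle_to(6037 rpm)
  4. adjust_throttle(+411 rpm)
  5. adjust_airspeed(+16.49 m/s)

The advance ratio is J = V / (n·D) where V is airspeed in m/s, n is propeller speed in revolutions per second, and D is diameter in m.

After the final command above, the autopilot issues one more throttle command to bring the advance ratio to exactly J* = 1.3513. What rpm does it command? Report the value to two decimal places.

set_propeller: D = 0.438 m, P = 0.387 m (p = P/D = 0.883562); state ← (V=0, rpm=0)
set_airspeed(89.93): V ← 89.93 m/s
throttle_to(6037): rpm ← 6037
adjust_throttle(+411): rpm ← 6037 +411 = 6448
adjust_airspeed(+16.49): V ← 89.93 +16.49 = 106.42 m/s
final state: V = 106.42 m/s, rpm = 6448 → n = rpm/60 = 107.466667 rev/s
target J* = 1.3513; solve J* = V/(n·D) for n: n = V/(J*·D) = 106.42/(1.3513 × 0.438) = 179.803180 rev/s
rpm = 60·n = 10788.190773

rpm = 10788.19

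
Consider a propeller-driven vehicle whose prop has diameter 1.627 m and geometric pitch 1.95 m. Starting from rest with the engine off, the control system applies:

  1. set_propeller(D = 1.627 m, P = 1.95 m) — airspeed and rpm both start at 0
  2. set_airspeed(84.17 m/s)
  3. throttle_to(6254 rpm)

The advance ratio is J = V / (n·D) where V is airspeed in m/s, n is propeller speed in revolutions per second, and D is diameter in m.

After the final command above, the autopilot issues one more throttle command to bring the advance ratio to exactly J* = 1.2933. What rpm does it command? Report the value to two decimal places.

rpm = 2400.06

set_propeller: D = 1.627 m, P = 1.95 m (p = P/D = 1.198525); state ← (V=0, rpm=0)
set_airspeed(84.17): V ← 84.17 m/s
throttle_to(6254): rpm ← 6254
final state: V = 84.17 m/s, rpm = 6254 → n = rpm/60 = 104.233333 rev/s
target J* = 1.2933; solve J* = V/(n·D) for n: n = V/(J*·D) = 84.17/(1.2933 × 1.627) = 40.000968 rev/s
rpm = 60·n = 2400.058055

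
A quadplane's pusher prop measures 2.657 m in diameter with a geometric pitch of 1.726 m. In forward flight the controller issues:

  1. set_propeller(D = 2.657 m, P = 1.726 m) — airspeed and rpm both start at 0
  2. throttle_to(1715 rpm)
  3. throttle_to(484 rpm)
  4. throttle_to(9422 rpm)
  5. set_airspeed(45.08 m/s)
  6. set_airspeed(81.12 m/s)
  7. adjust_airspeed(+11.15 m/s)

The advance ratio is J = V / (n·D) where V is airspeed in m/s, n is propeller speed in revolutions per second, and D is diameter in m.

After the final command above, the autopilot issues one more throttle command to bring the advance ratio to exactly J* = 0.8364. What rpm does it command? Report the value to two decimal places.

set_propeller: D = 2.657 m, P = 1.726 m (p = P/D = 0.649605); state ← (V=0, rpm=0)
throttle_to(1715): rpm ← 1715
throttle_to(484): rpm ← 484
throttle_to(9422): rpm ← 9422
set_airspeed(45.08): V ← 45.08 m/s
set_airspeed(81.12): V ← 81.12 m/s
adjust_airspeed(+11.15): V ← 81.12 +11.15 = 92.27 m/s
final state: V = 92.27 m/s, rpm = 9422 → n = rpm/60 = 157.033333 rev/s
target J* = 0.8364; solve J* = V/(n·D) for n: n = V/(J*·D) = 92.27/(0.8364 × 2.657) = 41.519770 rev/s
rpm = 60·n = 2491.186217

rpm = 2491.19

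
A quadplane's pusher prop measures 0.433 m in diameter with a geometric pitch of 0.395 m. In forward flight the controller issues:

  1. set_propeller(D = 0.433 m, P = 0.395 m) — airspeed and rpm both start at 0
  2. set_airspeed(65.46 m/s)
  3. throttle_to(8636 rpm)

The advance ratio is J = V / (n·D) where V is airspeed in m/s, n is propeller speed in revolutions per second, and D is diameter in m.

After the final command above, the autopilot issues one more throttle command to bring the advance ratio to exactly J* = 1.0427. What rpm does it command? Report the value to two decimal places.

rpm = 8699.21

set_propeller: D = 0.433 m, P = 0.395 m (p = P/D = 0.912240); state ← (V=0, rpm=0)
set_airspeed(65.46): V ← 65.46 m/s
throttle_to(8636): rpm ← 8636
final state: V = 65.46 m/s, rpm = 8636 → n = rpm/60 = 143.933333 rev/s
target J* = 1.0427; solve J* = V/(n·D) for n: n = V/(J*·D) = 65.46/(1.0427 × 0.433) = 144.986889 rev/s
rpm = 60·n = 8699.213336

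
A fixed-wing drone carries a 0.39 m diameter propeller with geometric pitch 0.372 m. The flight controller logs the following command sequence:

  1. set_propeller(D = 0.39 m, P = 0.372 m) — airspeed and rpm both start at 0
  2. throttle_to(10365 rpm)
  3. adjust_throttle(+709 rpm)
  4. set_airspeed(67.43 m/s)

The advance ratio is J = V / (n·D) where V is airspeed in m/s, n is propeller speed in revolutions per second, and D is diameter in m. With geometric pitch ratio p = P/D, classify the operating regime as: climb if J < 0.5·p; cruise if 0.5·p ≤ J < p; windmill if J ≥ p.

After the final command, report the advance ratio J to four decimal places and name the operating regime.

J = 0.9368, regime = cruise

set_propeller: D = 0.39 m, P = 0.372 m (p = P/D = 0.953846); state ← (V=0, rpm=0)
throttle_to(10365): rpm ← 10365
adjust_throttle(+709): rpm ← 10365 +709 = 11074
set_airspeed(67.43): V ← 67.43 m/s
final state: V = 67.43 m/s, rpm = 11074 → n = rpm/60 = 184.566667 rev/s
J = V / (n·D) = 67.43 / (184.566667 × 0.39) = 0.936775
regime bands: climb J<0.4769 | cruise [0.4769, 0.9538) | windmill J≥0.9538
J = 0.9368 → cruise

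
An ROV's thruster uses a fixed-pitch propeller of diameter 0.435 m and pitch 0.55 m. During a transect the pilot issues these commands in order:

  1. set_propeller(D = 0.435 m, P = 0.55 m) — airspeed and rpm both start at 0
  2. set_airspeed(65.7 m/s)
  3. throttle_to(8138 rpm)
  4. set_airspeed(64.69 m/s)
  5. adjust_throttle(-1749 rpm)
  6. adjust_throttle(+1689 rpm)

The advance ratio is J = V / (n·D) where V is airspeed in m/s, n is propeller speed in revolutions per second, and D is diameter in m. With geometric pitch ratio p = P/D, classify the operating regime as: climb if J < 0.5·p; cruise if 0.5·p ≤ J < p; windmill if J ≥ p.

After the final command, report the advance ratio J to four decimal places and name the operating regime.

set_propeller: D = 0.435 m, P = 0.55 m (p = P/D = 1.264368); state ← (V=0, rpm=0)
set_airspeed(65.7): V ← 65.7 m/s
throttle_to(8138): rpm ← 8138
set_airspeed(64.69): V ← 64.69 m/s
adjust_throttle(-1749): rpm ← 8138 -1749 = 6389
adjust_throttle(+1689): rpm ← 6389 +1689 = 8078
final state: V = 64.69 m/s, rpm = 8078 → n = rpm/60 = 134.633333 rev/s
J = V / (n·D) = 64.69 / (134.633333 × 0.435) = 1.104575
regime bands: climb J<0.6322 | cruise [0.6322, 1.2644) | windmill J≥1.2644
J = 1.1046 → cruise

J = 1.1046, regime = cruise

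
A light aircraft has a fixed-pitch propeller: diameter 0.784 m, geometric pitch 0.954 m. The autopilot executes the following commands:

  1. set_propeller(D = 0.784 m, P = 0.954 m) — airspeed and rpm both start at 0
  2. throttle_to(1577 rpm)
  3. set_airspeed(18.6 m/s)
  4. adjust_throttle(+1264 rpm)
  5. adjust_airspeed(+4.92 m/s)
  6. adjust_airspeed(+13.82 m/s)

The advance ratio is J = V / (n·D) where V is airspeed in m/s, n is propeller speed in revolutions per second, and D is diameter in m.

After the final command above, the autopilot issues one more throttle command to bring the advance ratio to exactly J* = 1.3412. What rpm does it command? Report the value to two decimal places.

rpm = 2130.67

set_propeller: D = 0.784 m, P = 0.954 m (p = P/D = 1.216837); state ← (V=0, rpm=0)
throttle_to(1577): rpm ← 1577
set_airspeed(18.6): V ← 18.6 m/s
adjust_throttle(+1264): rpm ← 1577 +1264 = 2841
adjust_airspeed(+4.92): V ← 18.6 +4.92 = 23.52 m/s
adjust_airspeed(+13.82): V ← 23.52 +13.82 = 37.34 m/s
final state: V = 37.34 m/s, rpm = 2841 → n = rpm/60 = 47.350000 rev/s
target J* = 1.3412; solve J* = V/(n·D) for n: n = V/(J*·D) = 37.34/(1.3412 × 0.784) = 35.511147 rev/s
rpm = 60·n = 2130.668850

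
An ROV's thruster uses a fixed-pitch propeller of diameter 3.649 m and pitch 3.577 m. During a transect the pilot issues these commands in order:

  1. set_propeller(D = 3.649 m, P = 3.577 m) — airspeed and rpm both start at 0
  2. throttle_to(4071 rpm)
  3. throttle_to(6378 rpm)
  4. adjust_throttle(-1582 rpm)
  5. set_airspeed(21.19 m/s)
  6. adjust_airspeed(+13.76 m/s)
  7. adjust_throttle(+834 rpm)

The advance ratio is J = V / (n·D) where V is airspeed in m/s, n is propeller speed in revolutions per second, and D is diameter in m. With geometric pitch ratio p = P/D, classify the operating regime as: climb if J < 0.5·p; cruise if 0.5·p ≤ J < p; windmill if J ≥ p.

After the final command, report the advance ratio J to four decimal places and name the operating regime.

set_propeller: D = 3.649 m, P = 3.577 m (p = P/D = 0.980269); state ← (V=0, rpm=0)
throttle_to(4071): rpm ← 4071
throttle_to(6378): rpm ← 6378
adjust_throttle(-1582): rpm ← 6378 -1582 = 4796
set_airspeed(21.19): V ← 21.19 m/s
adjust_airspeed(+13.76): V ← 21.19 +13.76 = 34.95 m/s
adjust_throttle(+834): rpm ← 4796 +834 = 5630
final state: V = 34.95 m/s, rpm = 5630 → n = rpm/60 = 93.833333 rev/s
J = V / (n·D) = 34.95 / (93.833333 × 3.649) = 0.102074
regime bands: climb J<0.4901 | cruise [0.4901, 0.9803) | windmill J≥0.9803
J = 0.1021 → climb

J = 0.1021, regime = climb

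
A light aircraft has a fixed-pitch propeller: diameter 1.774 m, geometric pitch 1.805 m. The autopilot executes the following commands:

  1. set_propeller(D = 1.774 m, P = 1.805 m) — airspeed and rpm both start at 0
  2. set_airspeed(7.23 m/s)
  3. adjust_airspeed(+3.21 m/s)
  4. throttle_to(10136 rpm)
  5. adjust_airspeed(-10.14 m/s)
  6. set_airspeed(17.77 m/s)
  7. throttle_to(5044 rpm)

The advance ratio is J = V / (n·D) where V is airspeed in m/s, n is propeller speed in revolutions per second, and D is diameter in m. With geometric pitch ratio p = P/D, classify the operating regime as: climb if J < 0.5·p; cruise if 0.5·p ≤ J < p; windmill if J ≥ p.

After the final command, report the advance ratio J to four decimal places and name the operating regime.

J = 0.1192, regime = climb

set_propeller: D = 1.774 m, P = 1.805 m (p = P/D = 1.017475); state ← (V=0, rpm=0)
set_airspeed(7.23): V ← 7.23 m/s
adjust_airspeed(+3.21): V ← 7.23 +3.21 = 10.44 m/s
throttle_to(10136): rpm ← 10136
adjust_airspeed(-10.14): V ← 10.44 -10.14 = 0.3 m/s
set_airspeed(17.77): V ← 17.77 m/s
throttle_to(5044): rpm ← 5044
final state: V = 17.77 m/s, rpm = 5044 → n = rpm/60 = 84.066667 rev/s
J = V / (n·D) = 17.77 / (84.066667 × 1.774) = 0.119154
regime bands: climb J<0.5087 | cruise [0.5087, 1.0175) | windmill J≥1.0175
J = 0.1192 → climb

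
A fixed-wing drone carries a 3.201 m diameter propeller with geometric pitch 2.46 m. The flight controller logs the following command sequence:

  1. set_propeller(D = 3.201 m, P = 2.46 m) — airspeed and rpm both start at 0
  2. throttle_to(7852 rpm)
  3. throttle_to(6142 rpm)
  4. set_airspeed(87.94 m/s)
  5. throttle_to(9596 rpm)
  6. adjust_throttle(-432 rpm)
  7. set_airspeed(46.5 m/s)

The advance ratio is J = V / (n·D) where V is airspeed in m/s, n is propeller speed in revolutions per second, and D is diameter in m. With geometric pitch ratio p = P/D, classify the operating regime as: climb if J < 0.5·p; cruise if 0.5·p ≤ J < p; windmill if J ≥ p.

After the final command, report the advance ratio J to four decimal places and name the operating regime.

J = 0.0951, regime = climb

set_propeller: D = 3.201 m, P = 2.46 m (p = P/D = 0.768510); state ← (V=0, rpm=0)
throttle_to(7852): rpm ← 7852
throttle_to(6142): rpm ← 6142
set_airspeed(87.94): V ← 87.94 m/s
throttle_to(9596): rpm ← 9596
adjust_throttle(-432): rpm ← 9596 -432 = 9164
set_airspeed(46.5): V ← 46.5 m/s
final state: V = 46.5 m/s, rpm = 9164 → n = rpm/60 = 152.733333 rev/s
J = V / (n·D) = 46.5 / (152.733333 × 3.201) = 0.095112
regime bands: climb J<0.3843 | cruise [0.3843, 0.7685) | windmill J≥0.7685
J = 0.0951 → climb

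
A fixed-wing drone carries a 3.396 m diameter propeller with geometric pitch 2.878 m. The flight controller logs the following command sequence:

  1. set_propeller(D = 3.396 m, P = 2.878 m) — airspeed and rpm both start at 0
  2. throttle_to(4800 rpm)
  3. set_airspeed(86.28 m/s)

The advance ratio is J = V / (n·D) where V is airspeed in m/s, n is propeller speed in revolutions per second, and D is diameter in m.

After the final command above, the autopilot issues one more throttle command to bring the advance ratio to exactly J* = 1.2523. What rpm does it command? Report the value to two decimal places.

rpm = 1217.27

set_propeller: D = 3.396 m, P = 2.878 m (p = P/D = 0.847468); state ← (V=0, rpm=0)
throttle_to(4800): rpm ← 4800
set_airspeed(86.28): V ← 86.28 m/s
final state: V = 86.28 m/s, rpm = 4800 → n = rpm/60 = 80.000000 rev/s
target J* = 1.2523; solve J* = V/(n·D) for n: n = V/(J*·D) = 86.28/(1.2523 × 3.396) = 20.287759 rev/s
rpm = 60·n = 1217.265532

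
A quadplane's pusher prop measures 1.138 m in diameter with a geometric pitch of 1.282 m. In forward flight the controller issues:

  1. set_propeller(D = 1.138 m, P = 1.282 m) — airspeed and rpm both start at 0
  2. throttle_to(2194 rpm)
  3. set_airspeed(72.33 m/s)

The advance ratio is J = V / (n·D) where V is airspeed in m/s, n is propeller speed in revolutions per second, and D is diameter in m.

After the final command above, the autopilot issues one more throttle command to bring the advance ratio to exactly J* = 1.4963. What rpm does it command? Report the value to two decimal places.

set_propeller: D = 1.138 m, P = 1.282 m (p = P/D = 1.126538); state ← (V=0, rpm=0)
throttle_to(2194): rpm ← 2194
set_airspeed(72.33): V ← 72.33 m/s
final state: V = 72.33 m/s, rpm = 2194 → n = rpm/60 = 36.566667 rev/s
target J* = 1.4963; solve J* = V/(n·D) for n: n = V/(J*·D) = 72.33/(1.4963 × 1.138) = 42.477361 rev/s
rpm = 60·n = 2548.641658

rpm = 2548.64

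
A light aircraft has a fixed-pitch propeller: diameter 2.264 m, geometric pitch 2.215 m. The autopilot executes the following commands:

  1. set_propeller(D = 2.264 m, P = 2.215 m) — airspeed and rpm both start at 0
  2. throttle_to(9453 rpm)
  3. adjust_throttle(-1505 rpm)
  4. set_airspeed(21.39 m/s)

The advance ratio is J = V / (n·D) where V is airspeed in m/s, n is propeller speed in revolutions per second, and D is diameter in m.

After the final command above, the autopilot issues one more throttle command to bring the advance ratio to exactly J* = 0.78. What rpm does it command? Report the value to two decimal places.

rpm = 726.76

set_propeller: D = 2.264 m, P = 2.215 m (p = P/D = 0.978357); state ← (V=0, rpm=0)
throttle_to(9453): rpm ← 9453
adjust_throttle(-1505): rpm ← 9453 -1505 = 7948
set_airspeed(21.39): V ← 21.39 m/s
final state: V = 21.39 m/s, rpm = 7948 → n = rpm/60 = 132.466667 rev/s
target J* = 0.78; solve J* = V/(n·D) for n: n = V/(J*·D) = 21.39/(0.78 × 2.264) = 12.112666 rev/s
rpm = 60·n = 726.759989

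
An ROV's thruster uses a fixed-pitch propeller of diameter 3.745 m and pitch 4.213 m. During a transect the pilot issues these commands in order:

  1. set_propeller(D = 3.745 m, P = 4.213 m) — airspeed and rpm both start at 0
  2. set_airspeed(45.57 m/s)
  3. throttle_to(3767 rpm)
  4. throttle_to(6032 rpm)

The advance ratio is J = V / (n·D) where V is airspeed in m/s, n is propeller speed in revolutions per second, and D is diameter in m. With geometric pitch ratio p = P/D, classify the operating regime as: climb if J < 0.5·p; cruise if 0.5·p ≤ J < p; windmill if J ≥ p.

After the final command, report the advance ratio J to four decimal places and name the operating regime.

set_propeller: D = 3.745 m, P = 4.213 m (p = P/D = 1.124967); state ← (V=0, rpm=0)
set_airspeed(45.57): V ← 45.57 m/s
throttle_to(3767): rpm ← 3767
throttle_to(6032): rpm ← 6032
final state: V = 45.57 m/s, rpm = 6032 → n = rpm/60 = 100.533333 rev/s
J = V / (n·D) = 45.57 / (100.533333 × 3.745) = 0.121037
regime bands: climb J<0.5625 | cruise [0.5625, 1.1250) | windmill J≥1.1250
J = 0.1210 → climb

J = 0.1210, regime = climb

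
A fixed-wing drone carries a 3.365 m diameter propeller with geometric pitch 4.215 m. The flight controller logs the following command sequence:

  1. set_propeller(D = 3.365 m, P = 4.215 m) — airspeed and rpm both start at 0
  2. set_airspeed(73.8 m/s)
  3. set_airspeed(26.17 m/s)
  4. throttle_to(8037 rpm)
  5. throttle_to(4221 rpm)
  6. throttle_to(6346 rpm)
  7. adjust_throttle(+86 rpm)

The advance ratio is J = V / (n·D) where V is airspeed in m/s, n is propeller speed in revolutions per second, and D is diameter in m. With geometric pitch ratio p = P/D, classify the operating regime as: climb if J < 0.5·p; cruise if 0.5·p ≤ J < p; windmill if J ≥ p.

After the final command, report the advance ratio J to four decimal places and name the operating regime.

J = 0.0725, regime = climb

set_propeller: D = 3.365 m, P = 4.215 m (p = P/D = 1.252600); state ← (V=0, rpm=0)
set_airspeed(73.8): V ← 73.8 m/s
set_airspeed(26.17): V ← 26.17 m/s
throttle_to(8037): rpm ← 8037
throttle_to(4221): rpm ← 4221
throttle_to(6346): rpm ← 6346
adjust_throttle(+86): rpm ← 6346 +86 = 6432
final state: V = 26.17 m/s, rpm = 6432 → n = rpm/60 = 107.200000 rev/s
J = V / (n·D) = 26.17 / (107.200000 × 3.365) = 0.072548
regime bands: climb J<0.6263 | cruise [0.6263, 1.2526) | windmill J≥1.2526
J = 0.0725 → climb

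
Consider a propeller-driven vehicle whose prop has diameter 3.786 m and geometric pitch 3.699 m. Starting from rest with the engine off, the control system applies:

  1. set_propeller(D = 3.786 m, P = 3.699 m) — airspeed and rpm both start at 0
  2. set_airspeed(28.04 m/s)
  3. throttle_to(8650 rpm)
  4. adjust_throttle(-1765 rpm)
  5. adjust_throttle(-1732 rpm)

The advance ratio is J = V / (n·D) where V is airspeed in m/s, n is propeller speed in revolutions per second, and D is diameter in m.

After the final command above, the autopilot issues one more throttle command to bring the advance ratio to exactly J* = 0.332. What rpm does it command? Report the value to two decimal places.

rpm = 1338.48

set_propeller: D = 3.786 m, P = 3.699 m (p = P/D = 0.977021); state ← (V=0, rpm=0)
set_airspeed(28.04): V ← 28.04 m/s
throttle_to(8650): rpm ← 8650
adjust_throttle(-1765): rpm ← 8650 -1765 = 6885
adjust_throttle(-1732): rpm ← 6885 -1732 = 5153
final state: V = 28.04 m/s, rpm = 5153 → n = rpm/60 = 85.883333 rev/s
target J* = 0.332; solve J* = V/(n·D) for n: n = V/(J*·D) = 28.04/(0.332 × 3.786) = 22.307932 rev/s
rpm = 60·n = 1338.475932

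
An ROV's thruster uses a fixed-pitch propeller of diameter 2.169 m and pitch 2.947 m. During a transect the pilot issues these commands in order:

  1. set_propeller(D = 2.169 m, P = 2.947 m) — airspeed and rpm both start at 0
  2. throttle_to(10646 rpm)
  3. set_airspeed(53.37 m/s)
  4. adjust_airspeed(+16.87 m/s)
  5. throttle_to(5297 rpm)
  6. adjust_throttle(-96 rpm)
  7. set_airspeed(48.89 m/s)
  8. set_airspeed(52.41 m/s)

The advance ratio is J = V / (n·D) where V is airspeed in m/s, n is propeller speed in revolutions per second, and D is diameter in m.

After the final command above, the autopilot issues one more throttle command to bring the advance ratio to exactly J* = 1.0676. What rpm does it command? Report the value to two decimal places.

set_propeller: D = 2.169 m, P = 2.947 m (p = P/D = 1.358691); state ← (V=0, rpm=0)
throttle_to(10646): rpm ← 10646
set_airspeed(53.37): V ← 53.37 m/s
adjust_airspeed(+16.87): V ← 53.37 +16.87 = 70.24 m/s
throttle_to(5297): rpm ← 5297
adjust_throttle(-96): rpm ← 5297 -96 = 5201
set_airspeed(48.89): V ← 48.89 m/s
set_airspeed(52.41): V ← 52.41 m/s
final state: V = 52.41 m/s, rpm = 5201 → n = rpm/60 = 86.683333 rev/s
target J* = 1.0676; solve J* = V/(n·D) for n: n = V/(J*·D) = 52.41/(1.0676 × 2.169) = 22.633204 rev/s
rpm = 60·n = 1357.992255

rpm = 1357.99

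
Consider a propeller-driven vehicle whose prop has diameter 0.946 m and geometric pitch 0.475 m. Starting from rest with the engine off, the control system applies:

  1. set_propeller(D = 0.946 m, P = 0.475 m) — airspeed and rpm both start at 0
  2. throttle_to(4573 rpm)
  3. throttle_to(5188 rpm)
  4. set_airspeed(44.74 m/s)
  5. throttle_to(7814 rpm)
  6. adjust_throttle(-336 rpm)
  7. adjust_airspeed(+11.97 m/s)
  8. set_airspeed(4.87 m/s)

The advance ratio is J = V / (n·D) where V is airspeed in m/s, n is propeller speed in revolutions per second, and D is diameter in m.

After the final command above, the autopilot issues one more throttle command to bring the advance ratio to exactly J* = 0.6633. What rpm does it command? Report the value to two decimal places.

rpm = 465.67

set_propeller: D = 0.946 m, P = 0.475 m (p = P/D = 0.502114); state ← (V=0, rpm=0)
throttle_to(4573): rpm ← 4573
throttle_to(5188): rpm ← 5188
set_airspeed(44.74): V ← 44.74 m/s
throttle_to(7814): rpm ← 7814
adjust_throttle(-336): rpm ← 7814 -336 = 7478
adjust_airspeed(+11.97): V ← 44.74 +11.97 = 56.71 m/s
set_airspeed(4.87): V ← 4.87 m/s
final state: V = 4.87 m/s, rpm = 7478 → n = rpm/60 = 124.633333 rev/s
target J* = 0.6633; solve J* = V/(n·D) for n: n = V/(J*·D) = 4.87/(0.6633 × 0.946) = 7.761181 rev/s
rpm = 60·n = 465.670877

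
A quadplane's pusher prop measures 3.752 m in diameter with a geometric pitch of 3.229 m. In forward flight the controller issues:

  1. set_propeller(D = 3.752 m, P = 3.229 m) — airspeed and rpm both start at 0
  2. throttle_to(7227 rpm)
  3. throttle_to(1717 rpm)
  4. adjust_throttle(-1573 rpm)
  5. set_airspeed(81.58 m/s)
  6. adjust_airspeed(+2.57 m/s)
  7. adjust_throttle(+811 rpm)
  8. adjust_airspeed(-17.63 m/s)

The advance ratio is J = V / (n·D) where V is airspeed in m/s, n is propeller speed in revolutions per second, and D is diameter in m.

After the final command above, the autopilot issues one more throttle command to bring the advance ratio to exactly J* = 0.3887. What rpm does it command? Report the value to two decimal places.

set_propeller: D = 3.752 m, P = 3.229 m (p = P/D = 0.860608); state ← (V=0, rpm=0)
throttle_to(7227): rpm ← 7227
throttle_to(1717): rpm ← 1717
adjust_throttle(-1573): rpm ← 1717 -1573 = 144
set_airspeed(81.58): V ← 81.58 m/s
adjust_airspeed(+2.57): V ← 81.58 +2.57 = 84.15 m/s
adjust_throttle(+811): rpm ← 144 +811 = 955
adjust_airspeed(-17.63): V ← 84.15 -17.63 = 66.52 m/s
final state: V = 66.52 m/s, rpm = 955 → n = rpm/60 = 15.916667 rev/s
target J* = 0.3887; solve J* = V/(n·D) for n: n = V/(J*·D) = 66.52/(0.3887 × 3.752) = 45.611554 rev/s
rpm = 60·n = 2736.693247

rpm = 2736.69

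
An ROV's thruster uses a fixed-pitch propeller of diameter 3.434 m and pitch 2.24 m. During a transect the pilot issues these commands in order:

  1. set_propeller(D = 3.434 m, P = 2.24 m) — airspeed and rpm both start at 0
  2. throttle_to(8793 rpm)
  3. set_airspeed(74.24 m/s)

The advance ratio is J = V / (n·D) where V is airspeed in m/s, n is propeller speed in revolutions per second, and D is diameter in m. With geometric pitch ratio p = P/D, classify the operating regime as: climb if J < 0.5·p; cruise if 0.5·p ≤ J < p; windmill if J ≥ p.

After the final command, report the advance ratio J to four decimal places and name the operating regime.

J = 0.1475, regime = climb

set_propeller: D = 3.434 m, P = 2.24 m (p = P/D = 0.652301); state ← (V=0, rpm=0)
throttle_to(8793): rpm ← 8793
set_airspeed(74.24): V ← 74.24 m/s
final state: V = 74.24 m/s, rpm = 8793 → n = rpm/60 = 146.550000 rev/s
J = V / (n·D) = 74.24 / (146.550000 × 3.434) = 0.147520
regime bands: climb J<0.3262 | cruise [0.3262, 0.6523) | windmill J≥0.6523
J = 0.1475 → climb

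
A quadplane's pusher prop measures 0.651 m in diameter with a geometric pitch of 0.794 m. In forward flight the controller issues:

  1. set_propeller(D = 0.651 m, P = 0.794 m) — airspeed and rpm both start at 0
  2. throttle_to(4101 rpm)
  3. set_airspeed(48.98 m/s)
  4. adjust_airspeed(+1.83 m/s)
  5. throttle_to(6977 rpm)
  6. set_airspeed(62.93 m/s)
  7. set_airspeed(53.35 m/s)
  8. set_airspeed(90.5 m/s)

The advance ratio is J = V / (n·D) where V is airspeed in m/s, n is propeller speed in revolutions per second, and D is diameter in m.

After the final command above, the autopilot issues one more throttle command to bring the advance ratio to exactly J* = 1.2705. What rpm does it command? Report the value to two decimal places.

set_propeller: D = 0.651 m, P = 0.794 m (p = P/D = 1.219662); state ← (V=0, rpm=0)
throttle_to(4101): rpm ← 4101
set_airspeed(48.98): V ← 48.98 m/s
adjust_airspeed(+1.83): V ← 48.98 +1.83 = 50.81 m/s
throttle_to(6977): rpm ← 6977
set_airspeed(62.93): V ← 62.93 m/s
set_airspeed(53.35): V ← 53.35 m/s
set_airspeed(90.5): V ← 90.5 m/s
final state: V = 90.5 m/s, rpm = 6977 → n = rpm/60 = 116.283333 rev/s
target J* = 1.2705; solve J* = V/(n·D) for n: n = V/(J*·D) = 90.5/(1.2705 × 0.651) = 109.419045 rev/s
rpm = 60·n = 6565.142719

rpm = 6565.14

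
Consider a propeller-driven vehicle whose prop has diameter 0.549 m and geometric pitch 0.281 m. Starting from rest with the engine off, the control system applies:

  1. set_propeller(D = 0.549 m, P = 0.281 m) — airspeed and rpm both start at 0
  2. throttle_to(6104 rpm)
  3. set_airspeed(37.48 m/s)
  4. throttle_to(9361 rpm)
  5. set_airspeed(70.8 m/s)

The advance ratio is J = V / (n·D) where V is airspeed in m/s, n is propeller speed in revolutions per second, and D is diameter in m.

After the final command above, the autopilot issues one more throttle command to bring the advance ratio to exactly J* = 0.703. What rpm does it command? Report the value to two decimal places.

rpm = 11006.69

set_propeller: D = 0.549 m, P = 0.281 m (p = P/D = 0.511840); state ← (V=0, rpm=0)
throttle_to(6104): rpm ← 6104
set_airspeed(37.48): V ← 37.48 m/s
throttle_to(9361): rpm ← 9361
set_airspeed(70.8): V ← 70.8 m/s
final state: V = 70.8 m/s, rpm = 9361 → n = rpm/60 = 156.016667 rev/s
target J* = 0.703; solve J* = V/(n·D) for n: n = V/(J*·D) = 70.8/(0.703 × 0.549) = 183.444877 rev/s
rpm = 60·n = 11006.692629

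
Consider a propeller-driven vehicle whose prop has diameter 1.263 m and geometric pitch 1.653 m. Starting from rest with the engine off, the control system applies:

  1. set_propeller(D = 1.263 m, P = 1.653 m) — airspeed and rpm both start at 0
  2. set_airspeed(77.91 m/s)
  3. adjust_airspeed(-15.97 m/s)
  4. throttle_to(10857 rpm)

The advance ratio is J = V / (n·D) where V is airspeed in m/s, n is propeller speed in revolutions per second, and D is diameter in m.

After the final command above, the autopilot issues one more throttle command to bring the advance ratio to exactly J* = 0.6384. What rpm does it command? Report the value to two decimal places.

rpm = 4609.21

set_propeller: D = 1.263 m, P = 1.653 m (p = P/D = 1.308789); state ← (V=0, rpm=0)
set_airspeed(77.91): V ← 77.91 m/s
adjust_airspeed(-15.97): V ← 77.91 -15.97 = 61.94 m/s
throttle_to(10857): rpm ← 10857
final state: V = 61.94 m/s, rpm = 10857 → n = rpm/60 = 180.950000 rev/s
target J* = 0.6384; solve J* = V/(n·D) for n: n = V/(J*·D) = 61.94/(0.6384 × 1.263) = 76.820118 rev/s
rpm = 60·n = 4609.207103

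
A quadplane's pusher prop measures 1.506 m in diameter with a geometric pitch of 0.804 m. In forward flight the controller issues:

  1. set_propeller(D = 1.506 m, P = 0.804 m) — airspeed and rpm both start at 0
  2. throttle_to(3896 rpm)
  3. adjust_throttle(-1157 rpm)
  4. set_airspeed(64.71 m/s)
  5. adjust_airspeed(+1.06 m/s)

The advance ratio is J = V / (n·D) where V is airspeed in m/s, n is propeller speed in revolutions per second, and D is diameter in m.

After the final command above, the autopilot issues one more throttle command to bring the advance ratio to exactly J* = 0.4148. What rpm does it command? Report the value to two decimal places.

set_propeller: D = 1.506 m, P = 0.804 m (p = P/D = 0.533865); state ← (V=0, rpm=0)
throttle_to(3896): rpm ← 3896
adjust_throttle(-1157): rpm ← 3896 -1157 = 2739
set_airspeed(64.71): V ← 64.71 m/s
adjust_airspeed(+1.06): V ← 64.71 +1.06 = 65.77 m/s
final state: V = 65.77 m/s, rpm = 2739 → n = rpm/60 = 45.650000 rev/s
target J* = 0.4148; solve J* = V/(n·D) for n: n = V/(J*·D) = 65.77/(0.4148 × 1.506) = 105.284423 rev/s
rpm = 60·n = 6317.065393

rpm = 6317.07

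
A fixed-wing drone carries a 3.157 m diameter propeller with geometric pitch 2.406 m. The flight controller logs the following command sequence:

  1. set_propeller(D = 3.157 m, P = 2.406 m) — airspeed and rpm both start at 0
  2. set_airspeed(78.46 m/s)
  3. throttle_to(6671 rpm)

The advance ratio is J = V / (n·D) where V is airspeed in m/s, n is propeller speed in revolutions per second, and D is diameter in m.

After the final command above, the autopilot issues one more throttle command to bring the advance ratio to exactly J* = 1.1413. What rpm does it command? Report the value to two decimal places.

rpm = 1306.55

set_propeller: D = 3.157 m, P = 2.406 m (p = P/D = 0.762116); state ← (V=0, rpm=0)
set_airspeed(78.46): V ← 78.46 m/s
throttle_to(6671): rpm ← 6671
final state: V = 78.46 m/s, rpm = 6671 → n = rpm/60 = 111.183333 rev/s
target J* = 1.1413; solve J* = V/(n·D) for n: n = V/(J*·D) = 78.46/(1.1413 × 3.157) = 21.775789 rev/s
rpm = 60·n = 1306.547355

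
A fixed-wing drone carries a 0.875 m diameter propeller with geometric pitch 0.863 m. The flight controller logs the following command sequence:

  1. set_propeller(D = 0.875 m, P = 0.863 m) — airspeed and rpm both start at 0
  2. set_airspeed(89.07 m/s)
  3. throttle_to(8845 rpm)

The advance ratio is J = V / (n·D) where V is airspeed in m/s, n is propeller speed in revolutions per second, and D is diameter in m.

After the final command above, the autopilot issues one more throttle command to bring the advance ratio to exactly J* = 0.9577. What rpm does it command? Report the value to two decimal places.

rpm = 6377.42

set_propeller: D = 0.875 m, P = 0.863 m (p = P/D = 0.986286); state ← (V=0, rpm=0)
set_airspeed(89.07): V ← 89.07 m/s
throttle_to(8845): rpm ← 8845
final state: V = 89.07 m/s, rpm = 8845 → n = rpm/60 = 147.416667 rev/s
target J* = 0.9577; solve J* = V/(n·D) for n: n = V/(J*·D) = 89.07/(0.9577 × 0.875) = 106.290368 rev/s
rpm = 60·n = 6377.422098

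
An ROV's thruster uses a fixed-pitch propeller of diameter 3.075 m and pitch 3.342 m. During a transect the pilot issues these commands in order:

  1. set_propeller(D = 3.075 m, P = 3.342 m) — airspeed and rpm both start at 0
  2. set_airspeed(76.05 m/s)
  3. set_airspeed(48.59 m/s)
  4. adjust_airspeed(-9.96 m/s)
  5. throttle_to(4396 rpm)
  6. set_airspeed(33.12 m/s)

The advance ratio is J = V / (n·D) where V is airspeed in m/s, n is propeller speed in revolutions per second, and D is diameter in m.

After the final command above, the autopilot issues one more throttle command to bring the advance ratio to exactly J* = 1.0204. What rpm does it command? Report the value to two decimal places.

set_propeller: D = 3.075 m, P = 3.342 m (p = P/D = 1.086829); state ← (V=0, rpm=0)
set_airspeed(76.05): V ← 76.05 m/s
set_airspeed(48.59): V ← 48.59 m/s
adjust_airspeed(-9.96): V ← 48.59 -9.96 = 38.63 m/s
throttle_to(4396): rpm ← 4396
set_airspeed(33.12): V ← 33.12 m/s
final state: V = 33.12 m/s, rpm = 4396 → n = rpm/60 = 73.266667 rev/s
target J* = 1.0204; solve J* = V/(n·D) for n: n = V/(J*·D) = 33.12/(1.0204 × 3.075) = 10.555402 rev/s
rpm = 60·n = 633.324091

rpm = 633.32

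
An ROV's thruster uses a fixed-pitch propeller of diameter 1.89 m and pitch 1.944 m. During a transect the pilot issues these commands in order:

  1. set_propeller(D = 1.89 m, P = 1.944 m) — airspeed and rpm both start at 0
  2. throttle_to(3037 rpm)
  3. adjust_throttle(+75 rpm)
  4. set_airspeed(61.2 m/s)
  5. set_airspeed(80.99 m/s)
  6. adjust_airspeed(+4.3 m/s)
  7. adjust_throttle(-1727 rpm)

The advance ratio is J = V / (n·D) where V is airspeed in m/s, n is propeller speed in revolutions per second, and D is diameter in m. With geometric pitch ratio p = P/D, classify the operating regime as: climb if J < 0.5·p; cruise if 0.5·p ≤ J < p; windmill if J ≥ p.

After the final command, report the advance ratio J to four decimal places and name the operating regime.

set_propeller: D = 1.89 m, P = 1.944 m (p = P/D = 1.028571); state ← (V=0, rpm=0)
throttle_to(3037): rpm ← 3037
adjust_throttle(+75): rpm ← 3037 +75 = 3112
set_airspeed(61.2): V ← 61.2 m/s
set_airspeed(80.99): V ← 80.99 m/s
adjust_airspeed(+4.3): V ← 80.99 +4.3 = 85.29 m/s
adjust_throttle(-1727): rpm ← 3112 -1727 = 1385
final state: V = 85.29 m/s, rpm = 1385 → n = rpm/60 = 23.083333 rev/s
J = V / (n·D) = 85.29 / (23.083333 × 1.89) = 1.954960
regime bands: climb J<0.5143 | cruise [0.5143, 1.0286) | windmill J≥1.0286
J = 1.9550 → windmill

J = 1.9550, regime = windmill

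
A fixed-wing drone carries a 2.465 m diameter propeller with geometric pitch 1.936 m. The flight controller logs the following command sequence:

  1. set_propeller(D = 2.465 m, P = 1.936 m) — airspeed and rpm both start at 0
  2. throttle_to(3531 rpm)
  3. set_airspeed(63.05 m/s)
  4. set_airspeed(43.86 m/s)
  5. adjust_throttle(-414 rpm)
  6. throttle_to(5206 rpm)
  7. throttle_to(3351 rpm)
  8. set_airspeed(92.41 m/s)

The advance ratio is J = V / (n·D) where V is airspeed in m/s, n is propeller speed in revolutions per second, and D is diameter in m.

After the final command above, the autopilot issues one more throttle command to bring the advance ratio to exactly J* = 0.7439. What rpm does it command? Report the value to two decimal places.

rpm = 3023.70

set_propeller: D = 2.465 m, P = 1.936 m (p = P/D = 0.785396); state ← (V=0, rpm=0)
throttle_to(3531): rpm ← 3531
set_airspeed(63.05): V ← 63.05 m/s
set_airspeed(43.86): V ← 43.86 m/s
adjust_throttle(-414): rpm ← 3531 -414 = 3117
throttle_to(5206): rpm ← 5206
throttle_to(3351): rpm ← 3351
set_airspeed(92.41): V ← 92.41 m/s
final state: V = 92.41 m/s, rpm = 3351 → n = rpm/60 = 55.850000 rev/s
target J* = 0.7439; solve J* = V/(n·D) for n: n = V/(J*·D) = 92.41/(0.7439 × 2.465) = 50.395004 rev/s
rpm = 60·n = 3023.700267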